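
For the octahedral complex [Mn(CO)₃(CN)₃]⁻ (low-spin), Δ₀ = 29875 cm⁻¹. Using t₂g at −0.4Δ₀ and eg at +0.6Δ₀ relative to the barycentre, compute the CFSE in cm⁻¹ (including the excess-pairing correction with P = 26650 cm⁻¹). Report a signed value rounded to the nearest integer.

Ligand charges: 3×(+0) from CO and 3×(-1) from CN⁻ sum to -3; with overall charge -1, Mn is +2.
Mn²⁺: group 7, so d-count = 7 − 2 = 5.
The d⁵ electrons fill as t₂g⁵ eg⁰.
CFSE(orbital) = 5×(-0.4Δ₀) + 0×(0.6Δ₀) = -2.0Δ₀; with Δ₀ = 29875 cm⁻¹ that is -59750 cm⁻¹.
Pairing penalty: 2 pairs vs 0 in the high-spin reference → 2 extra × P = 53300 cm⁻¹.
Combining: -59750 + 53300 = -6450 cm⁻¹.

-6450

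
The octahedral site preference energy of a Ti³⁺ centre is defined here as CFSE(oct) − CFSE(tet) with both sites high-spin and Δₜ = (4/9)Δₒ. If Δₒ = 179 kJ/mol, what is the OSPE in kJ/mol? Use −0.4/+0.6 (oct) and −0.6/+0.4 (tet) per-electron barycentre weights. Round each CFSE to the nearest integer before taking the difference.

Ti sits in group 4; removing 3 electrons leaves Ti³⁺ with 4 − 3 = 1 d electrons.
In an octahedral site d¹ (HS) is t₂g¹ eg⁰, giving CFSE(oct) = -0.4Δₒ = -72 kJ/mol.
Tetrahedral: e¹ t₂⁰, CFSE = 1(−0.6) + 0(+0.4) = -0.6Δₜ = -0.6 × (4/9) × 179 = -48 kJ/mol.
Subtracting, OSPE = -72 − (-48) = -24 kJ/mol.

-24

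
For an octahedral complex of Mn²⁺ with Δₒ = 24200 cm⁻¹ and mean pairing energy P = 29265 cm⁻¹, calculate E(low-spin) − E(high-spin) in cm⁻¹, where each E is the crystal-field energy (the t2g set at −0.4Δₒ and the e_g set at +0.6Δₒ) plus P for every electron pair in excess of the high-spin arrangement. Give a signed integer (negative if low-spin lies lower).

Mn sits in group 7; removing 2 electrons leaves Mn²⁺ with 7 − 2 = 5 d electrons.
High-spin d⁵ fills as t2g^3 e_g^2 with CFSE 3(−0.4) + 2(+0.6) = 0.0Δₒ = 0 cm⁻¹.
Low-spin t2g^5 e_g^0 gives -2.0Δₒ = -48400 cm⁻¹, but forming 2 extra pairs costs 2P = 58530 cm⁻¹, so E(LS) = -48400 + 58530 = 10130 cm⁻¹.
The difference is 10130 − (0) = 10130 cm⁻¹, so high-spin lies lower.

10130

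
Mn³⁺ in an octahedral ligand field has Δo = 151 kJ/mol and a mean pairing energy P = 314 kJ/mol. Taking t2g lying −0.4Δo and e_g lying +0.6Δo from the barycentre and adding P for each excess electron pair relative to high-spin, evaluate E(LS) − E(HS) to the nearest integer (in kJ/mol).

163

Mn is in group 7, so Mn³⁺ is d⁴ (7 − 3 = 4).
In the high-spin limit (t2g^3 e_g^1) the orbital term is -0.6Δo = -91 kJ/mol, with no excess pairing.
Low-spin: t2g^4 e_g^0, orbital CFSE = -1.6Δo = -242 kJ/mol; plus 1 excess pair × P = +314 kJ/mol; total 72 kJ/mol.
E(LS) − E(HS) = 72 − (-91) = 163 kJ/mol.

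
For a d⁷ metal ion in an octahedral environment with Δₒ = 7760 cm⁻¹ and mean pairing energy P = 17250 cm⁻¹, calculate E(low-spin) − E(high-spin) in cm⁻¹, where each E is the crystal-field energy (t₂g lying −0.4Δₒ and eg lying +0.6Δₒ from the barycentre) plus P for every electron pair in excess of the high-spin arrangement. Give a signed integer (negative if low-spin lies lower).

In the high-spin limit (t₂g⁵ eg²) the orbital term is -0.8Δₒ = -6208 cm⁻¹, with no excess pairing.
Low-spin: t₂g⁶ eg¹, orbital CFSE = -1.8Δₒ = -13968 cm⁻¹; plus 1 excess pair × P = +17250 cm⁻¹; total 3282 cm⁻¹.
E(LS) − E(HS) = 3282 − (-6208) = 9490 cm⁻¹.

9490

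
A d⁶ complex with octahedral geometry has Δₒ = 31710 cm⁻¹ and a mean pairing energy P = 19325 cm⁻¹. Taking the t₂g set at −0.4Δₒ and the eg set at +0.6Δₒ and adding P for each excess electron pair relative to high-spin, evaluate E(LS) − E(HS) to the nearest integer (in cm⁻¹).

-24770

High-spin: t₂g⁴ eg², CFSE = -0.4Δₒ = -12684 cm⁻¹.
Low-spin t₂g⁶ eg⁰ gives -2.4Δₒ = -76104 cm⁻¹, but forming 2 extra pairs costs 2P = 38650 cm⁻¹, so E(LS) = -76104 + 38650 = -37454 cm⁻¹.
E(LS) − E(HS) = -37454 − (-12684) = -24770 cm⁻¹.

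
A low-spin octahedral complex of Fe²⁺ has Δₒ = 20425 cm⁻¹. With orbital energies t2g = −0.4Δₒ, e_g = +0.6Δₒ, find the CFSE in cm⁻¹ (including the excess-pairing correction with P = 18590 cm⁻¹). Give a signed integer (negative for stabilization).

Fe²⁺: group 8, so d-count = 8 − 2 = 6.
Electron filling gives t2g^6 e_g^0.
The orbital stabilization is -2.4Δₒ = -2.4 × 20425 = -49020 cm⁻¹.
Pairing penalty: 3 pairs vs 1 in the high-spin reference → 2 extra × P = 37180 cm⁻¹.
Combining: -49020 + 37180 = -11840 cm⁻¹.

-11840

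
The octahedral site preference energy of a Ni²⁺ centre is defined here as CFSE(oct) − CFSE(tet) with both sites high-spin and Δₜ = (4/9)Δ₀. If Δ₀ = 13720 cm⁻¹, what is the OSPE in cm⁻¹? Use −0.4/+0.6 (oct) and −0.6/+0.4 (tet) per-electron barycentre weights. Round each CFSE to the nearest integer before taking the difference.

-11586

Group 10 minus oxidation state +2 gives a d⁸ configuration for Ni²⁺.
Octahedral high-spin t₂g⁶ eg²: CFSE = -1.2 × 13720 = -16464 cm⁻¹.
Tetrahedral e⁴ t₂⁴ gives -0.8Δₜ = -0.8 × (4/9) × 13720 = -4878 cm⁻¹.
OSPE = CFSE(oct) − CFSE(tet) = -16464 − (-4878) = -11586 cm⁻¹.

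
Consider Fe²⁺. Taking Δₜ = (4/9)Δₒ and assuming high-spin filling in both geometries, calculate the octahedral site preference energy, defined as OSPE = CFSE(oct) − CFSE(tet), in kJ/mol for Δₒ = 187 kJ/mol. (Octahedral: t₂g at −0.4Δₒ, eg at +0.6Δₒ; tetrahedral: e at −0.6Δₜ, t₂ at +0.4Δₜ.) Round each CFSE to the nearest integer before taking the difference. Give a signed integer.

-25

Group 8 minus oxidation state +2 gives a d⁶ configuration for Fe²⁺.
Octahedral (high-spin): t2g^4 e_g^2, CFSE = 4(−0.4) + 2(+0.6) = -0.4Δₒ = -0.4 × 187 = -75 kJ/mol.
Tetrahedral e^3 t2^3 gives -0.6Δₜ = -0.6 × (4/9) × 187 = -50 kJ/mol.
Subtracting, OSPE = -75 − (-50) = -25 kJ/mol.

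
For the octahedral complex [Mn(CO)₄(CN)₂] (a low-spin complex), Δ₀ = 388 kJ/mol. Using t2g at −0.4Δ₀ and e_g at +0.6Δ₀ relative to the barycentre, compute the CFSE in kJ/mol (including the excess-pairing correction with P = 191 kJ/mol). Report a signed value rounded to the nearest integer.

-394

Ligand charges: 4×(+0) from CO and 2×(-1) from CN⁻ sum to -2; with overall charge +0, Mn is +2.
Group 7 minus oxidation state +2 gives a d⁵ configuration for Mn²⁺.
The d⁵ electrons fill as t2g^5 e_g^0.
CFSE(orbital) = 5×(-0.4Δ₀) + 0×(0.6Δ₀) = -2.0Δ₀; with Δ₀ = 388 kJ/mol that is -776 kJ/mol.
High-spin d⁵ would be t2g^3 e_g^2 with 0 pairs; low-spin has 2, so 2 excess pairs cost +2P = +382 kJ/mol.
Net CFSE = -776 + 382 = -394 kJ/mol.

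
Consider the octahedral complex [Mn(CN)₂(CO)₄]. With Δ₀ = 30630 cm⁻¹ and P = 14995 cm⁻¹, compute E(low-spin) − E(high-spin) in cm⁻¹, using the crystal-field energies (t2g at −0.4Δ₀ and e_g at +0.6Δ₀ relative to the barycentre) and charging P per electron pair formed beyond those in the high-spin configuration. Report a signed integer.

-31270

Ligand charges: 2×(-1) from CN⁻ and 4×(+0) from CO sum to -2; with overall charge +0, Mn is +2.
Mn²⁺: group 7, so d-count = 7 − 2 = 5.
High-spin d⁵ fills as t2g^3 e_g^2 with CFSE 3(−0.4) + 2(+0.6) = 0.0Δ₀ = 0 cm⁻¹.
Low-spin: t2g^5 e_g^0, orbital CFSE = -2.0Δ₀ = -61260 cm⁻¹; plus 2 excess pairs × P = +29990 cm⁻¹; total -31270 cm⁻¹.
Thus E(LS) − E(HS) = -31270 cm⁻¹.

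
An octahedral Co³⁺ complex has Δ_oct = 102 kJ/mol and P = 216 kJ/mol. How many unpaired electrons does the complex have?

Co³⁺: group 9, so d-count = 9 − 3 = 6.
Δ_oct < P, so pairing is avoided: the ground state is high-spin.
Filling d⁶ accordingly: t2g^4 e_g^2.
Unpaired electrons: 4.

4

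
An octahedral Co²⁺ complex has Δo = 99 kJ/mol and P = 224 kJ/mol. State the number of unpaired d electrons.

Group 9 minus oxidation state +2 gives a d⁷ configuration for Co²⁺.
Δo < P, so pairing is avoided: the ground state is high-spin.
Filling d⁷ accordingly: t₂g⁵ eg².
Unpaired electrons: 3.

3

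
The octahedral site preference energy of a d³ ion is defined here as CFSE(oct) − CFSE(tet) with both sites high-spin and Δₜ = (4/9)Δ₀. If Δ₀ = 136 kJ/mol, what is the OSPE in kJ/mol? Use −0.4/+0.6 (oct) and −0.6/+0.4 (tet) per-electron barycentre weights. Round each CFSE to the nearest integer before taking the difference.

-115

Octahedral (high-spin): t₂g³ eg⁰, CFSE = 3(−0.4) + 0(+0.6) = -1.2Δ₀ = -1.2 × 136 = -163 kJ/mol.
Tetrahedral e² t₂¹ gives -0.8Δₜ = -0.8 × (4/9) × 136 = -48 kJ/mol.
Subtracting, OSPE = -163 − (-48) = -115 kJ/mol.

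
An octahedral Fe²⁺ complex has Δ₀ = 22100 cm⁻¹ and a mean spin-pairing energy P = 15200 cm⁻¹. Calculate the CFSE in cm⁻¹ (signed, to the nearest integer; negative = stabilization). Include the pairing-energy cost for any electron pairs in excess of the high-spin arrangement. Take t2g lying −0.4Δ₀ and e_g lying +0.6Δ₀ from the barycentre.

Group 8 minus oxidation state +2 gives a d⁶ configuration for Fe²⁺.
Here Δ₀ > P (22100 > 15200), so the low-spin state is favoured.
That gives t2g^6 e_g^0.
Orbital CFSE = -2.4Δ₀ = -2.4 × 22100 = -53040 cm⁻¹.
Excess pairs vs high-spin: 3 − 1 = 2; pairing cost = +30400 cm⁻¹.
Net CFSE = -53040 + 30400 = -22640 cm⁻¹.

-22640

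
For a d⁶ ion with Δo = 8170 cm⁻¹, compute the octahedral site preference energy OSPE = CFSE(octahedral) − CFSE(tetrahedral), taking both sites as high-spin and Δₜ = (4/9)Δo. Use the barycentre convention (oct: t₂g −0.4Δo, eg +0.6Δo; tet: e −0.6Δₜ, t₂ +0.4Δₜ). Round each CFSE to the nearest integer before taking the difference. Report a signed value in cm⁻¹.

In an octahedral site d⁶ (HS) is t₂g⁴ eg², giving CFSE(oct) = -0.4Δo = -3268 cm⁻¹.
Tetrahedral e³ t₂³ gives -0.6Δₜ = -0.6 × (4/9) × 8170 = -2179 cm⁻¹.
Subtracting, OSPE = -3268 − (-2179) = -1089 cm⁻¹.

-1089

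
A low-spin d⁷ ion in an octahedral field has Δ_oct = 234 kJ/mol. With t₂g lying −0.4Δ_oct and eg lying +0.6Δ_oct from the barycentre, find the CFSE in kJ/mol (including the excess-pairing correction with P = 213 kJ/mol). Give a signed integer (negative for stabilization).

Configuration: t₂g⁶ eg¹.
CFSE(orbital) = 6×(-0.4Δ_oct) + 1×(0.6Δ_oct) = -1.8Δ_oct; with Δ_oct = 234 kJ/mol that is -421 kJ/mol.
High-spin d⁷ would be t₂g⁵ eg² with 2 pairs; low-spin has 3, so 1 excess pair costs +1P = +213 kJ/mol.
Net CFSE = -421 + 213 = -208 kJ/mol.

-208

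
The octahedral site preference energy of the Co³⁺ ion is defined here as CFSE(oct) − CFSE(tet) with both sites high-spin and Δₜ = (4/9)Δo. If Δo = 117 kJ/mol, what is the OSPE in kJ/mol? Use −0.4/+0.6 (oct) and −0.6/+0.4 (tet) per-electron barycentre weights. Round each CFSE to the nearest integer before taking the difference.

Co sits in group 9; removing 3 electrons leaves Co³⁺ with 9 − 3 = 6 d electrons.
In an octahedral site d⁶ (HS) is t₂g⁴ eg², giving CFSE(oct) = -0.4Δo = -47 kJ/mol.
In a tetrahedral site the filling is e³ t₂³: CFSE(tet) = -0.6Δₜ = -0.6 × (4/9)(117) = -31 kJ/mol.
OSPE = -47 − (-31) = -16 kJ/mol.

-16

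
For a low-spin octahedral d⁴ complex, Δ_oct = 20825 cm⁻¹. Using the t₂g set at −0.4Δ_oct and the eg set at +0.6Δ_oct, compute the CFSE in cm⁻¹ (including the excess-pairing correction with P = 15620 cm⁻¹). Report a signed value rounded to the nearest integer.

Configuration: t₂g⁴ eg⁰.
The orbital stabilization is -1.6Δ_oct = -1.6 × 20825 = -33320 cm⁻¹.
Relative to high-spin t₂g³ eg¹ (0 paired), the low-spin configuration has 1 additional pair, contributing +1 × 15620 = +15620 cm⁻¹.
Combining: -33320 + 15620 = -17700 cm⁻¹.

-17700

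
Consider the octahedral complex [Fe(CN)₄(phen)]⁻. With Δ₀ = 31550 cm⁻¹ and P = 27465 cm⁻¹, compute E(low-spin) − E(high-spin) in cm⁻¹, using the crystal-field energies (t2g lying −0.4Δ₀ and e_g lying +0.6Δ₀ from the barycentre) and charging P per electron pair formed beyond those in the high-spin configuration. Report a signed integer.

-8170

Ligand charges: 4×(-1) from CN⁻ and 1×(+0) from phen sum to -4; with overall charge -1, Fe is +3.
Group 8 minus oxidation state +3 gives a d⁵ configuration for Fe³⁺.
High-spin d⁵ fills as t2g^3 e_g^2 with CFSE 3(−0.4) + 2(+0.6) = 0.0Δ₀ = 0 cm⁻¹.
Low-spin t2g^5 e_g^0 gives -2.0Δ₀ = -63100 cm⁻¹, but forming 2 extra pairs costs 2P = 54930 cm⁻¹, so E(LS) = -63100 + 54930 = -8170 cm⁻¹.
Thus E(LS) − E(HS) = -8170 cm⁻¹.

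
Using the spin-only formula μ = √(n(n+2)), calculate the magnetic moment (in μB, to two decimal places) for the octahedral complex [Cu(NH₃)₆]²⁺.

1.73 μB

NH₃ is neutral, so the +2 overall charge sits on Cu: oxidation state +2.
Cu²⁺: group 11, so d-count = 11 − 2 = 9.
For octahedral d⁹ the high- and low-spin configurations coincide.
Configuration: t₂g⁶ eg³ → 1 unpaired electron.
μ(spin-only) = √[1(1+2)] = √3 ≈ 1.73 μB.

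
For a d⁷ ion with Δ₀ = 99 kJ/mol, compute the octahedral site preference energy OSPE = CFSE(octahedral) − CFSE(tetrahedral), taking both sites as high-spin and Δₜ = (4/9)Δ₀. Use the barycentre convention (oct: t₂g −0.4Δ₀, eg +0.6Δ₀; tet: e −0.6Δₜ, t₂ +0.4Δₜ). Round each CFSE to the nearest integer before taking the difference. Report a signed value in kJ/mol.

-26

Octahedral (high-spin): t₂g⁵ eg², CFSE = 5(−0.4) + 2(+0.6) = -0.8Δ₀ = -0.8 × 99 = -79 kJ/mol.
Tetrahedral e⁴ t₂³ gives -1.2Δₜ = -1.2 × (4/9) × 99 = -53 kJ/mol.
OSPE = -79 − (-53) = -26 kJ/mol.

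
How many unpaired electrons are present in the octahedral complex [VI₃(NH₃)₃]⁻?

Ligand charges: 3×(-1) from I⁻ and 3×(+0) from NH₃ sum to -3; with overall charge -1, V is +2.
V is in group 5, so V²⁺ is d³ (5 − 2 = 3).
Configuration: t₂g³ eg⁰, giving 3 unpaired electrons.

3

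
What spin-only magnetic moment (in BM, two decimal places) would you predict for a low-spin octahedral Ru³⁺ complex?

Ru is in group 8, so Ru³⁺ is d⁵ (8 − 3 = 5).
Configuration: t2g^5 e_g^0 → 1 unpaired electron.
μ(spin-only) = √[1(1+2)] = √3 ≈ 1.73 BM.

1.73 BM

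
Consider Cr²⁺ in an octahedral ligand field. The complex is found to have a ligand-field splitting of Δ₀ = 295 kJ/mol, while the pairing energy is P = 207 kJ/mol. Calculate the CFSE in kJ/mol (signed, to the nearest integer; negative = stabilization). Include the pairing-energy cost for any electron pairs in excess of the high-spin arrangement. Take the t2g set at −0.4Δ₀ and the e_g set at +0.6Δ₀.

Group 6 minus oxidation state +2 gives a d⁴ configuration for Cr²⁺.
Δ₀ > P, so pairing is preferred: the ground state is low-spin.
Filling d⁴ accordingly: t2g^4 e_g^0.
Orbital CFSE = -1.6Δ₀ = -1.6 × 295 = -472 kJ/mol.
Excess pairs vs high-spin: 1 − 0 = 1; pairing cost = +207 kJ/mol.
Net CFSE = -472 + 207 = -265 kJ/mol.

-265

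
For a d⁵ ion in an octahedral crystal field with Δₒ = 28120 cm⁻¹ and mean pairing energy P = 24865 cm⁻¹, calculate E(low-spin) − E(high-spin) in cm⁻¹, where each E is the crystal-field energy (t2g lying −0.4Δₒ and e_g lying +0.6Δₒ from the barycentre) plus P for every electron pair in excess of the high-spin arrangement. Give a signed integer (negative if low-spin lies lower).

-6510

In the high-spin limit (t2g^3 e_g^2) the orbital term is 0.0Δₒ = 0 cm⁻¹, with no excess pairing.
For low-spin the configuration is t2g^5 e_g^0: orbital energy -2.0 × 28120 = -56240 cm⁻¹, and 2 additional pairs relative to high-spin add 49730 cm⁻¹, giving -6510 cm⁻¹.
The difference is -6510 − (0) = -6510 cm⁻¹, so low-spin lies lower.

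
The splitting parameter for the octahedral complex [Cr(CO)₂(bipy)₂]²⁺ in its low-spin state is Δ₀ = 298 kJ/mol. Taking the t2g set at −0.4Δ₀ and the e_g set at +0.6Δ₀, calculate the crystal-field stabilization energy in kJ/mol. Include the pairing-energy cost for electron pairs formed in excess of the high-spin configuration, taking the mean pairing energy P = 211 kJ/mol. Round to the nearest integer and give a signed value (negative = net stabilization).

-266

Ligand charges: 2×(+0) from CO and 2×(+0) from bipy sum to +0; with overall charge +2, Cr is +2.
Cr is in group 6, so Cr²⁺ is d⁴ (6 − 2 = 4).
Configuration: t2g^4 e_g^0.
CFSE(orbital) = 4×(-0.4Δ₀) + 0×(0.6Δ₀) = -1.6Δ₀; with Δ₀ = 298 kJ/mol that is -477 kJ/mol.
Relative to high-spin t2g^3 e_g^1 (0 paired), the low-spin configuration has 1 additional pair, contributing +1 × 211 = +211 kJ/mol.
Overall CFSE = -477 + 211 = -266 kJ/mol.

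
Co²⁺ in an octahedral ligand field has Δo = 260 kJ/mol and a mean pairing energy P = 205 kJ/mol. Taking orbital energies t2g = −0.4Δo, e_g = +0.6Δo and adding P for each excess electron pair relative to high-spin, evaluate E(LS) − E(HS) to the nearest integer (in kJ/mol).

Group 9 minus oxidation state +2 gives a d⁷ configuration for Co²⁺.
High-spin d⁷ fills as t2g^5 e_g^2 with CFSE 5(−0.4) + 2(+0.6) = -0.8Δo = -208 kJ/mol.
Low-spin: t2g^6 e_g^1, orbital CFSE = -1.8Δo = -468 kJ/mol; plus 1 excess pair × P = +205 kJ/mol; total -263 kJ/mol.
The difference is -263 − (-208) = -55 kJ/mol, so low-spin lies lower.

-55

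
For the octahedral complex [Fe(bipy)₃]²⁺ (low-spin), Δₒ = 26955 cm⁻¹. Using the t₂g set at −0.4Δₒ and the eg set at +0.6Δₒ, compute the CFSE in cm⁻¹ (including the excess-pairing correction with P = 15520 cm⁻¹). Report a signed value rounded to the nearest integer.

-33652

bipy is neutral, so the +2 overall charge sits on Fe: oxidation state +2.
Fe²⁺: group 8, so d-count = 8 − 2 = 6.
Electron filling gives t₂g⁶ eg⁰.
Orbital CFSE = 6(-0.4) + 0(0.6) = -2.4Δₒ = -2.4 × 26955 = -64692 cm⁻¹.
Pairing penalty: 3 pairs vs 1 in the high-spin reference → 2 extra × P = 31040 cm⁻¹.
Net CFSE = -64692 + 31040 = -33652 cm⁻¹.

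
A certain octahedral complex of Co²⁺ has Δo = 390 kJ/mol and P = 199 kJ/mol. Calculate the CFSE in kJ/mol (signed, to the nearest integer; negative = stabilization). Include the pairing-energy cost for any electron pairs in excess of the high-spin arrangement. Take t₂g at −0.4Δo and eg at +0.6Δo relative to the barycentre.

-503

Group 9 minus oxidation state +2 gives a d⁷ configuration for Co²⁺.
Here Δo > P (390 > 199), so the low-spin state is favoured.
That gives t₂g⁶ eg¹.
Orbital CFSE = -1.8Δo = -1.8 × 390 = -702 kJ/mol.
Excess pairs vs high-spin: 3 − 2 = 1; pairing cost = +199 kJ/mol.
Net CFSE = -702 + 199 = -503 kJ/mol.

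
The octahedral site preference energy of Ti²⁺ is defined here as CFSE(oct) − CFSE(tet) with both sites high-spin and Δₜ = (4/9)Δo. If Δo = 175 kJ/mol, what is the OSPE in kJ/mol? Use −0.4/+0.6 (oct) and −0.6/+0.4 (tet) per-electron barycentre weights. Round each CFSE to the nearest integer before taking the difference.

-47

Ti²⁺: group 4, so d-count = 4 − 2 = 2.
In an octahedral site d² (HS) is t2g^2 e_g^0, giving CFSE(oct) = -0.8Δo = -140 kJ/mol.
Tetrahedral: e^2 t2^0, CFSE = 2(−0.6) + 0(+0.4) = -1.2Δₜ = -1.2 × (4/9) × 175 = -93 kJ/mol.
OSPE = -140 − (-93) = -47 kJ/mol.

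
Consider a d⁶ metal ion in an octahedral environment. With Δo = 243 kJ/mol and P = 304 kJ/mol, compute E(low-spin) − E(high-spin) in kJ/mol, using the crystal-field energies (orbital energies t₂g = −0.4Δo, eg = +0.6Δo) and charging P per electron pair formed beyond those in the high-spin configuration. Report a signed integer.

High-spin d⁶ fills as t₂g⁴ eg² with CFSE 4(−0.4) + 2(+0.6) = -0.4Δo = -97 kJ/mol.
Low-spin t₂g⁶ eg⁰ gives -2.4Δo = -583 kJ/mol, but forming 2 extra pairs costs 2P = 608 kJ/mol, so E(LS) = -583 + 608 = 25 kJ/mol.
The difference is 25 − (-97) = 122 kJ/mol, so high-spin lies lower.

122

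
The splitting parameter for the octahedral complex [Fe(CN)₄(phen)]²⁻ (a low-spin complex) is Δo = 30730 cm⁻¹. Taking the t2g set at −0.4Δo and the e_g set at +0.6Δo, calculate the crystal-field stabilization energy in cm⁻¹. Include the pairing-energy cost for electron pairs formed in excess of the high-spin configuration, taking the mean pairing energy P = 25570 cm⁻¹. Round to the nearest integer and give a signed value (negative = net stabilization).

-22612

Ligand charges: 4×(-1) from CN⁻ and 1×(+0) from phen sum to -4; with overall charge -2, Fe is +2.
Fe sits in group 8; removing 2 electrons leaves Fe²⁺ with 8 − 2 = 6 d electrons.
Configuration: t2g^6 e_g^0.
Orbital CFSE = 6(-0.4) + 0(0.6) = -2.4Δo = -2.4 × 30730 = -73752 cm⁻¹.
Pairing penalty: 3 pairs vs 1 in the high-spin reference → 2 extra × P = 51140 cm⁻¹.
Overall CFSE = -73752 + 51140 = -22612 cm⁻¹.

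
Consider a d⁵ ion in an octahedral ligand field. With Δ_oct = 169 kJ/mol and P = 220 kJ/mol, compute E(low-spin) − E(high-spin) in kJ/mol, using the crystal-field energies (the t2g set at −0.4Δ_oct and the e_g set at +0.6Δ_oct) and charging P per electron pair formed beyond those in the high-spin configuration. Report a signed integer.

102

In the high-spin limit (t2g^3 e_g^2) the orbital term is 0.0Δ_oct = 0 kJ/mol, with no excess pairing.
Low-spin: t2g^5 e_g^0, orbital CFSE = -2.0Δ_oct = -338 kJ/mol; plus 2 excess pairs × P = +440 kJ/mol; total 102 kJ/mol.
E(LS) − E(HS) = 102 − (0) = 102 kJ/mol.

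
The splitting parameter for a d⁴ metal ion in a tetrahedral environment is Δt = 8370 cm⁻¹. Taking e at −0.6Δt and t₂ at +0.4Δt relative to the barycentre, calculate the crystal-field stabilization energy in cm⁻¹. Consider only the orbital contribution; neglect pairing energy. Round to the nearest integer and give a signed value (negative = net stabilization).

With tetrahedral geometry the complex is necessarily high-spin.
Electron filling gives e² t₂².
Orbital CFSE = 2(-0.6) + 2(0.4) = -0.4Δt = -0.4 × 8370 = -3348 cm⁻¹.

-3348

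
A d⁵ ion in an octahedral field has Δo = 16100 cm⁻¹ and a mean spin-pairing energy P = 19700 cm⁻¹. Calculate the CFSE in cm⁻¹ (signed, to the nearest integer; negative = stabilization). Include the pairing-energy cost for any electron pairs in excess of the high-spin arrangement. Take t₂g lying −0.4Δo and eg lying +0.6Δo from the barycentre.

0

Δo < P, so pairing is avoided: the ground state is high-spin.
Configuration: t₂g³ eg².
Orbital CFSE = 0.0Δo = 0.0 × 16100 = 0 cm⁻¹.
High-spin has no excess pairs, so no pairing correction applies.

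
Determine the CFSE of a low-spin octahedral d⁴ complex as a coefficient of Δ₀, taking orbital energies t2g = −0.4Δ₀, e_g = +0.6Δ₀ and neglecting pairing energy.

-1.6 Δ₀

Configuration: t2g^4 e_g^0.
CFSE = 4(-0.4Δ₀) + 0(0.6Δ₀) = -1.6Δ₀ + 0.0Δ₀ = -1.6Δ₀.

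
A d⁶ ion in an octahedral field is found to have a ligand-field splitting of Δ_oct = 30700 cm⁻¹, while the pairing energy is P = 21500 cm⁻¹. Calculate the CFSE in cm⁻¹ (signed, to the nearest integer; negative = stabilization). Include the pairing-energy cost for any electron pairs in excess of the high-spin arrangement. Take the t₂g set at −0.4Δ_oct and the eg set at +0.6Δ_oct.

-30680

With Δ_oct > P the complex is low-spin.
That gives t₂g⁶ eg⁰.
Orbital CFSE = -2.4Δ_oct = -2.4 × 30700 = -73680 cm⁻¹.
Excess pairs vs high-spin: 3 − 1 = 2; pairing cost = +43000 cm⁻¹.
Net CFSE = -73680 + 43000 = -30680 cm⁻¹.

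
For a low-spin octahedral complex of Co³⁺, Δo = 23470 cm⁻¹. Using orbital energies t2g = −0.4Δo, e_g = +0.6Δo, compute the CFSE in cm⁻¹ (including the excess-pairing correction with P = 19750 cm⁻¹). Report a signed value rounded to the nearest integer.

Co is in group 9, so Co³⁺ is d⁶ (9 − 3 = 6).
Electron filling gives t2g^6 e_g^0.
The orbital stabilization is -2.4Δo = -2.4 × 23470 = -56328 cm⁻¹.
High-spin d⁶ would be t2g^4 e_g^2 with 1 pair; low-spin has 3, so 2 excess pairs cost +2P = +39500 cm⁻¹.
Overall CFSE = -56328 + 39500 = -16828 cm⁻¹.

-16828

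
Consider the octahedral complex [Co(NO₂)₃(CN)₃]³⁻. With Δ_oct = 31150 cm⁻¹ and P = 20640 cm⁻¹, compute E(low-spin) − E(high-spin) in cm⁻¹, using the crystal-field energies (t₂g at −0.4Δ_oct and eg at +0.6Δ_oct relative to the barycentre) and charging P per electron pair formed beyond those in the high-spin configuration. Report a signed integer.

-21020

Ligand charges: 3×(-1) from NO₂⁻ and 3×(-1) from CN⁻ sum to -6; with overall charge -3, Co is +3.
Co sits in group 9; removing 3 electrons leaves Co³⁺ with 9 − 3 = 6 d electrons.
In the high-spin limit (t₂g⁴ eg²) the orbital term is -0.4Δ_oct = -12460 cm⁻¹, with no excess pairing.
Low-spin: t₂g⁶ eg⁰, orbital CFSE = -2.4Δ_oct = -74760 cm⁻¹; plus 2 excess pairs × P = +41280 cm⁻¹; total -33480 cm⁻¹.
Thus E(LS) − E(HS) = -21020 cm⁻¹.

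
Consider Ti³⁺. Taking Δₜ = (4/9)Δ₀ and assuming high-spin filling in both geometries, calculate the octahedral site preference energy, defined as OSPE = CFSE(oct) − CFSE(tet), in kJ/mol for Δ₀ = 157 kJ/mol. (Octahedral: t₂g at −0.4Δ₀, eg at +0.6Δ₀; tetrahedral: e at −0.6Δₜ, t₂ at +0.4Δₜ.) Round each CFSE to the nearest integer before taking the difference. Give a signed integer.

Ti³⁺: group 4, so d-count = 4 − 3 = 1.
Octahedral high-spin t₂g¹ eg⁰: CFSE = -0.4 × 157 = -63 kJ/mol.
Tetrahedral e¹ t₂⁰ gives -0.6Δₜ = -0.6 × (4/9) × 157 = -42 kJ/mol.
OSPE = CFSE(oct) − CFSE(tet) = -63 − (-42) = -21 kJ/mol.

-21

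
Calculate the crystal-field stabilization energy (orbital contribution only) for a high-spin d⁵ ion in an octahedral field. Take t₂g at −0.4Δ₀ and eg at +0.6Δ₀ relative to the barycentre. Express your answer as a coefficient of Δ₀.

Configuration: t₂g³ eg².
CFSE = 3(-0.4Δ₀) + 2(0.6Δ₀) = -1.2Δ₀ + 1.2Δ₀ = 0.0Δ₀.

0.0 Δ₀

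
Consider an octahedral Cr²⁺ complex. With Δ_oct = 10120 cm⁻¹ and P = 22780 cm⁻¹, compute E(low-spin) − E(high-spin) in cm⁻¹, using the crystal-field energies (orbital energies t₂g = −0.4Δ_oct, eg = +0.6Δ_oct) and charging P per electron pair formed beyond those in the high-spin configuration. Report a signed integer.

Cr sits in group 6; removing 2 electrons leaves Cr²⁺ with 6 − 2 = 4 d electrons.
In the high-spin limit (t₂g³ eg¹) the orbital term is -0.6Δ_oct = -6072 cm⁻¹, with no excess pairing.
For low-spin the configuration is t₂g⁴ eg⁰: orbital energy -1.6 × 10120 = -16192 cm⁻¹, and 1 additional pair relative to high-spin adds 22780 cm⁻¹, giving 6588 cm⁻¹.
The difference is 6588 − (-6072) = 12660 cm⁻¹, so high-spin lies lower.

12660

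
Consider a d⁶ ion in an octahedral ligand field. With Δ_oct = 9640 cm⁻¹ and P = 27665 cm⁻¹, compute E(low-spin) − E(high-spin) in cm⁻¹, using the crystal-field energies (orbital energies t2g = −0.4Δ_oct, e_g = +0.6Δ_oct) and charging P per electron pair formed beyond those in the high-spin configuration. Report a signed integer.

In the high-spin limit (t2g^4 e_g^2) the orbital term is -0.4Δ_oct = -3856 cm⁻¹, with no excess pairing.
Low-spin: t2g^6 e_g^0, orbital CFSE = -2.4Δ_oct = -23136 cm⁻¹; plus 2 excess pairs × P = +55330 cm⁻¹; total 32194 cm⁻¹.
Thus E(LS) − E(HS) = 36050 cm⁻¹.

36050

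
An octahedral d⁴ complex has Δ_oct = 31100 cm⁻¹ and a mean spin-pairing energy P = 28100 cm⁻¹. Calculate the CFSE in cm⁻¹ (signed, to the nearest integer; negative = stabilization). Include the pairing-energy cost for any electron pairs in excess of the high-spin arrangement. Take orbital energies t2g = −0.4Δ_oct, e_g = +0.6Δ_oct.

-21660

Δ_oct > P, so pairing is preferred: the ground state is low-spin.
Filling d⁴ accordingly: t2g^4 e_g^0.
Orbital CFSE = -1.6Δ_oct = -1.6 × 31100 = -49760 cm⁻¹.
Excess pairs vs high-spin: 1 − 0 = 1; pairing cost = +28100 cm⁻¹.
Net CFSE = -49760 + 28100 = -21660 cm⁻¹.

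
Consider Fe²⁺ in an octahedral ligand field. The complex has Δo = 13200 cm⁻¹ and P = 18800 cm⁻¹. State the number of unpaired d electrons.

4

Fe is in group 8, so Fe²⁺ is d⁶ (8 − 2 = 6).
Since Δo = 13200 cm⁻¹ < P = 18800 cm⁻¹, the complex adopts the high-spin configuration.
That gives t2g^4 e_g^2.
Unpaired electrons: 4.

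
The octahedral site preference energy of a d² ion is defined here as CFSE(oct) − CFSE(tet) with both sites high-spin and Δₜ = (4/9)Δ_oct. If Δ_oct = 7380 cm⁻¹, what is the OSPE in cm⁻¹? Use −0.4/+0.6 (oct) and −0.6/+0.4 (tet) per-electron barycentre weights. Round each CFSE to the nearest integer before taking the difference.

In an octahedral site d² (HS) is t₂g² eg⁰, giving CFSE(oct) = -0.8Δ_oct = -5904 cm⁻¹.
Tetrahedral: e² t₂⁰, CFSE = 2(−0.6) + 0(+0.4) = -1.2Δₜ = -1.2 × (4/9) × 7380 = -3936 cm⁻¹.
OSPE = -5904 − (-3936) = -1968 cm⁻¹.

-1968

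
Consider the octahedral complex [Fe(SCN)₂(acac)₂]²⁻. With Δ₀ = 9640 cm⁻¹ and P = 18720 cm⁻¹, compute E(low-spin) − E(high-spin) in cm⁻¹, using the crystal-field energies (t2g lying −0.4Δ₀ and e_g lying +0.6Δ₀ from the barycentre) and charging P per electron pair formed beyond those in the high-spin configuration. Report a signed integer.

Ligand charges: 2×(-1) from SCN⁻ and 2×(-1) from acac⁻ sum to -4; with overall charge -2, Fe is +2.
Fe²⁺: group 8, so d-count = 8 − 2 = 6.
High-spin d⁶ fills as t2g^4 e_g^2 with CFSE 4(−0.4) + 2(+0.6) = -0.4Δ₀ = -3856 cm⁻¹.
For low-spin the configuration is t2g^6 e_g^0: orbital energy -2.4 × 9640 = -23136 cm⁻¹, and 2 additional pairs relative to high-spin add 37440 cm⁻¹, giving 14304 cm⁻¹.
Thus E(LS) − E(HS) = 18160 cm⁻¹.

18160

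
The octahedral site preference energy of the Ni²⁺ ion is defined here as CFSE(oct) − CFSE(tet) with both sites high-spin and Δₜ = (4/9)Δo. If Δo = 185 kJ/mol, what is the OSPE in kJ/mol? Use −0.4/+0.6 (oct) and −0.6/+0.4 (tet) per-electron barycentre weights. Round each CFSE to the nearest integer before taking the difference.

Group 10 minus oxidation state +2 gives a d⁸ configuration for Ni²⁺.
Octahedral (high-spin): t₂g⁶ eg², CFSE = 6(−0.4) + 2(+0.6) = -1.2Δo = -1.2 × 185 = -222 kJ/mol.
In a tetrahedral site the filling is e⁴ t₂⁴: CFSE(tet) = -0.8Δₜ = -0.8 × (4/9)(185) = -66 kJ/mol.
OSPE = -222 − (-66) = -156 kJ/mol.

-156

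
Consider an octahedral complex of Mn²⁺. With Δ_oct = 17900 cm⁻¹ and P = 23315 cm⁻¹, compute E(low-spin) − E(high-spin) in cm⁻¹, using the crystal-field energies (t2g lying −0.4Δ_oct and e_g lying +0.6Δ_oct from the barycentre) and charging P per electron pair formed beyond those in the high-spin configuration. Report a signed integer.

Group 7 minus oxidation state +2 gives a d⁵ configuration for Mn²⁺.
High-spin: t2g^3 e_g^2, CFSE = 0.0Δ_oct = 0 cm⁻¹.
For low-spin the configuration is t2g^5 e_g^0: orbital energy -2.0 × 17900 = -35800 cm⁻¹, and 2 additional pairs relative to high-spin add 46630 cm⁻¹, giving 10830 cm⁻¹.
E(LS) − E(HS) = 10830 − (0) = 10830 cm⁻¹.

10830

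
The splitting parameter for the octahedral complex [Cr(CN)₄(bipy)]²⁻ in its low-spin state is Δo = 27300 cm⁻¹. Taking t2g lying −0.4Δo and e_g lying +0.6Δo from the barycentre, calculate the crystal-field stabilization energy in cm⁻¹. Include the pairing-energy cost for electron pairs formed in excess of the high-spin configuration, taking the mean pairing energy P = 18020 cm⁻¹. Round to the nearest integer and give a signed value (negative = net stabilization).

-25660

Ligand charges: 4×(-1) from CN⁻ and 1×(+0) from bipy sum to -4; with overall charge -2, Cr is +2.
Cr sits in group 6; removing 2 electrons leaves Cr²⁺ with 6 − 2 = 4 d electrons.
Electron filling gives t2g^4 e_g^0.
The orbital stabilization is -1.6Δo = -1.6 × 27300 = -43680 cm⁻¹.
Pairing penalty: 1 pair vs 0 in the high-spin reference → 1 extra × P = 18020 cm⁻¹.
Net CFSE = -43680 + 18020 = -25660 cm⁻¹.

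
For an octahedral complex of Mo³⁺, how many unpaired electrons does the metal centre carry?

Mo sits in group 6; removing 3 electrons leaves Mo³⁺ with 6 − 3 = 3 d electrons.
For octahedral d³ the high- and low-spin configurations coincide.
Configuration: t₂g³ eg⁰, giving 3 unpaired electrons.

3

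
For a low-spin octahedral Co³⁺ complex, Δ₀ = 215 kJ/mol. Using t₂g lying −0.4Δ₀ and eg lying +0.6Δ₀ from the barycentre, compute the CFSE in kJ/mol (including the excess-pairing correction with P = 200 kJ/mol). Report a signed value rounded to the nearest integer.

Group 9 minus oxidation state +3 gives a d⁶ configuration for Co³⁺.
Electron filling gives t₂g⁶ eg⁰.
The orbital stabilization is -2.4Δ₀ = -2.4 × 215 = -516 kJ/mol.
Relative to high-spin t₂g⁴ eg² (1 paired), the low-spin configuration has 2 additional pairs, contributing +2 × 200 = +400 kJ/mol.
Combining: -516 + 400 = -116 kJ/mol.

-116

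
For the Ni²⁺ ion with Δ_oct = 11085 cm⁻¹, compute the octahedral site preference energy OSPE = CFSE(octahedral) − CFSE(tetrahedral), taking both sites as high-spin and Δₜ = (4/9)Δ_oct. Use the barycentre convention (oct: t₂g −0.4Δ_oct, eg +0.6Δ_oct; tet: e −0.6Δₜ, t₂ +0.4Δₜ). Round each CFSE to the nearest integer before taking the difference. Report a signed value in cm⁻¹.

-9361

Ni²⁺: group 10, so d-count = 10 − 2 = 8.
Octahedral (high-spin): t2g^6 e_g^2, CFSE = 6(−0.4) + 2(+0.6) = -1.2Δ_oct = -1.2 × 11085 = -13302 cm⁻¹.
Tetrahedral e^4 t2^4 gives -0.8Δₜ = -0.8 × (4/9) × 11085 = -3941 cm⁻¹.
OSPE = CFSE(oct) − CFSE(tet) = -13302 − (-3941) = -9361 cm⁻¹.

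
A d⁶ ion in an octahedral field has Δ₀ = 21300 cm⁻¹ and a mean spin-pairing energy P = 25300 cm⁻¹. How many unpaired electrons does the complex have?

Since Δ₀ = 21300 cm⁻¹ < P = 25300 cm⁻¹, the complex adopts the high-spin configuration.
That gives t2g^4 e_g^2.
Unpaired electrons: 4.

4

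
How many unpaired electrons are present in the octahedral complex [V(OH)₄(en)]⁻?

2

Ligand charges: 4×(-1) from OH⁻ and 1×(+0) from en sum to -4; with overall charge -1, V is +3.
V is in group 5, so V³⁺ is d² (5 − 3 = 2).
Configuration: t₂g² eg⁰, giving 2 unpaired electrons.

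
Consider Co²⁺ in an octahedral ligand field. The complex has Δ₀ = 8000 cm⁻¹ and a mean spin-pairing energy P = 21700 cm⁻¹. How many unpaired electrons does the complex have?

Co²⁺: group 9, so d-count = 9 − 2 = 7.
With Δ₀ < P the complex is high-spin.
Filling d⁷ accordingly: t₂g⁵ eg².
Unpaired electrons: 3.

3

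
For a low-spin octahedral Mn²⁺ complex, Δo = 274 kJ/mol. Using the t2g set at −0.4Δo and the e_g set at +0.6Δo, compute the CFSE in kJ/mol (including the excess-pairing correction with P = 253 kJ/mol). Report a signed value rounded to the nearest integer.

Mn is in group 7, so Mn²⁺ is d⁵ (7 − 2 = 5).
Electron filling gives t2g^5 e_g^0.
The orbital stabilization is -2.0Δo = -2.0 × 274 = -548 kJ/mol.
Relative to high-spin t2g^3 e_g^2 (0 paired), the low-spin configuration has 2 additional pairs, contributing +2 × 253 = +506 kJ/mol.
Net CFSE = -548 + 506 = -42 kJ/mol.

-42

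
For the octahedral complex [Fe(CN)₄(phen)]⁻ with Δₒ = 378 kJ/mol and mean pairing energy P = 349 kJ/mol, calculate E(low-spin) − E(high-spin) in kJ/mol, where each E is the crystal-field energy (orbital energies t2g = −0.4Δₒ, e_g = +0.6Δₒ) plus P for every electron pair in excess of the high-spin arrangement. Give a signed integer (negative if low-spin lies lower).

-58

Ligand charges: 4×(-1) from CN⁻ and 1×(+0) from phen sum to -4; with overall charge -1, Fe is +3.
Group 8 minus oxidation state +3 gives a d⁵ configuration for Fe³⁺.
High-spin: t2g^3 e_g^2, CFSE = 0.0Δₒ = 0 kJ/mol.
Low-spin: t2g^5 e_g^0, orbital CFSE = -2.0Δₒ = -756 kJ/mol; plus 2 excess pairs × P = +698 kJ/mol; total -58 kJ/mol.
The difference is -58 − (0) = -58 kJ/mol, so low-spin lies lower.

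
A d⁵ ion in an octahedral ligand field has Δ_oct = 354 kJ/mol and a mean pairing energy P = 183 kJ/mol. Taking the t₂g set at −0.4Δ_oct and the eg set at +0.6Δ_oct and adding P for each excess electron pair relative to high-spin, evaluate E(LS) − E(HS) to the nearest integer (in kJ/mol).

-342

In the high-spin limit (t₂g³ eg²) the orbital term is 0.0Δ_oct = 0 kJ/mol, with no excess pairing.
For low-spin the configuration is t₂g⁵ eg⁰: orbital energy -2.0 × 354 = -708 kJ/mol, and 2 additional pairs relative to high-spin add 366 kJ/mol, giving -342 kJ/mol.
E(LS) − E(HS) = -342 − (0) = -342 kJ/mol.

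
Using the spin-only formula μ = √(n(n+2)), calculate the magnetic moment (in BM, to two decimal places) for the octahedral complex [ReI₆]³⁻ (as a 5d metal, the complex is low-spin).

Each I⁻ contributes -1; 6 × (-1) = -6. With overall charge -3, Re is in the +3 oxidation state.
Group 7 minus oxidation state +3 gives a d⁴ configuration for Re³⁺.
Configuration: t₂g⁴ eg⁰ → 2 unpaired electrons.
μ(spin-only) = √[2(2+2)] = √8 ≈ 2.83 BM.

2.83 BM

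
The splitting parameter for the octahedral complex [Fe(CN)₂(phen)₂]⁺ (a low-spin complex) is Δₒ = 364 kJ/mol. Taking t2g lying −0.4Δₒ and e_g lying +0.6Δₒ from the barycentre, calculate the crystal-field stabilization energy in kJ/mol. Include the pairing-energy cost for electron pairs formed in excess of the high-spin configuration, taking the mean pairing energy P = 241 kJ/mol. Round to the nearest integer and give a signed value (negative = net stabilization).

Ligand charges: 2×(-1) from CN⁻ and 2×(+0) from phen sum to -2; with overall charge +1, Fe is +3.
Group 8 minus oxidation state +3 gives a d⁵ configuration for Fe³⁺.
Configuration: t2g^5 e_g^0.
CFSE(orbital) = 5×(-0.4Δₒ) + 0×(0.6Δₒ) = -2.0Δₒ; with Δₒ = 364 kJ/mol that is -728 kJ/mol.
Relative to high-spin t2g^3 e_g^2 (0 paired), the low-spin configuration has 2 additional pairs, contributing +2 × 241 = +482 kJ/mol.
Combining: -728 + 482 = -246 kJ/mol.

-246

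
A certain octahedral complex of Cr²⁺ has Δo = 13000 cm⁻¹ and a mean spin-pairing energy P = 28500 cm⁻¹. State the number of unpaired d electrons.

Cr sits in group 6; removing 2 electrons leaves Cr²⁺ with 6 − 2 = 4 d electrons.
Here Δo < P (13000 < 28500), so the high-spin state is favoured.
Configuration: t₂g³ eg¹.
Unpaired electrons: 4.

4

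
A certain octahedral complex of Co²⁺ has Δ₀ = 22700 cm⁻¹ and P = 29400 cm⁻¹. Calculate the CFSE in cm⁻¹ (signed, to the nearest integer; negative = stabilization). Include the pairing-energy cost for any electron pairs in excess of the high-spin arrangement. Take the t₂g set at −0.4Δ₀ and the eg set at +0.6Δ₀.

-18160

Group 9 minus oxidation state +2 gives a d⁷ configuration for Co²⁺.
Since Δ₀ = 22700 cm⁻¹ < P = 29400 cm⁻¹, the complex adopts the high-spin configuration.
That gives t₂g⁵ eg².
Orbital CFSE = -0.8Δ₀ = -0.8 × 22700 = -18160 cm⁻¹.
High-spin has no excess pairs, so no pairing correction applies.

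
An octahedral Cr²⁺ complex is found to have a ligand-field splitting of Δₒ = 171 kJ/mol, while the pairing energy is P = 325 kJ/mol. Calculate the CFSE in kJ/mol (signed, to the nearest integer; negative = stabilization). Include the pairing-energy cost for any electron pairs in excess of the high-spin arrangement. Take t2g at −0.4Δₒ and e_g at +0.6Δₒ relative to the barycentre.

Cr is in group 6, so Cr²⁺ is d⁴ (6 − 2 = 4).
Here Δₒ < P (171 < 325), so the high-spin state is favoured.
Filling d⁴ accordingly: t2g^3 e_g^1.
Orbital CFSE = -0.6Δₒ = -0.6 × 171 = -103 kJ/mol.
High-spin has no excess pairs, so no pairing correction applies.

-103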